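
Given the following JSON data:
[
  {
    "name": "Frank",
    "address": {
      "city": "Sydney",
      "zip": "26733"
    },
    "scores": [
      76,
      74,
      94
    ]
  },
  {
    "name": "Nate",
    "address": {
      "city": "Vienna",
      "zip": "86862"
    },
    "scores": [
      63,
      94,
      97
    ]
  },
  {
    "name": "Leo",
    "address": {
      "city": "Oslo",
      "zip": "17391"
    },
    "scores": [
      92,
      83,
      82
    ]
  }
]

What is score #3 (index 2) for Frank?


Path: records[0].scores[2]
Value: 94

ANSWER: 94


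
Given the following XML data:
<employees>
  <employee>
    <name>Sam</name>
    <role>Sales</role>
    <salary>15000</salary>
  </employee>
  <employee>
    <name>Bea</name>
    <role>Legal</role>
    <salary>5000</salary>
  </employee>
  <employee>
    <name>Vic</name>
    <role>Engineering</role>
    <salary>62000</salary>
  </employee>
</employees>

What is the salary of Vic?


Searching for <employee> with <name>Vic</name>
Found at position 3
<salary>62000</salary>

ANSWER: 62000


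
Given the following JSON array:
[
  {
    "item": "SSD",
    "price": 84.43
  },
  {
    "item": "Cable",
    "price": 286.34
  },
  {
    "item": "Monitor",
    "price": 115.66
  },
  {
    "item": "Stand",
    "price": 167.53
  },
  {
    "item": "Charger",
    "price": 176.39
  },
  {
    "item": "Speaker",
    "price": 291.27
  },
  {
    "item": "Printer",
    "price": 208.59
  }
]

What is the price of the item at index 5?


Array index 5 -> Speaker
price = 291.27

ANSWER: 291.27


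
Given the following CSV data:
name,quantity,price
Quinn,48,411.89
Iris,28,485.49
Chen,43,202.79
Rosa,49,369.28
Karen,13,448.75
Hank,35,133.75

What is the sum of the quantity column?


Values in 'quantity' column:
  Row 1: 48
  Row 2: 28
  Row 3: 43
  Row 4: 49
  Row 5: 13
  Row 6: 35
Sum = 48 + 28 + 43 + 49 + 13 + 35 = 216

ANSWER: 216


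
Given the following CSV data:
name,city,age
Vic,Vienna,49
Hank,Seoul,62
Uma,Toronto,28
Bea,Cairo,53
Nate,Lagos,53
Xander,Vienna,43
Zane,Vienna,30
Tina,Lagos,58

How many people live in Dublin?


Scanning city column for 'Dublin':
Total matches: 0

ANSWER: 0


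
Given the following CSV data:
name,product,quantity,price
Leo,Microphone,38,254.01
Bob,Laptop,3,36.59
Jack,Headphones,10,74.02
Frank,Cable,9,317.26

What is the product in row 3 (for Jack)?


Row 3: Jack
Column 'product' = Headphones

ANSWER: Headphones


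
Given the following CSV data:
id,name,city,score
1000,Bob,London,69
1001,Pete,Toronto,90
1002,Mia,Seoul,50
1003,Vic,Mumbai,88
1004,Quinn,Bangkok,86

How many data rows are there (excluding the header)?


Counting rows (excluding header):
Header: id,name,city,score
Data rows: 5

ANSWER: 5


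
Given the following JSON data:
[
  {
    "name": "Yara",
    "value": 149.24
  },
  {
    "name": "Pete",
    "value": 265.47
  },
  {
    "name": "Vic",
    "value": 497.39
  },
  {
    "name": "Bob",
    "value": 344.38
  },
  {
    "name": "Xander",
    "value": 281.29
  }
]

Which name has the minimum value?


Comparing values:
  Yara: 149.24
  Pete: 265.47
  Vic: 497.39
  Bob: 344.38
  Xander: 281.29
Minimum: Yara (149.24)

ANSWER: Yara


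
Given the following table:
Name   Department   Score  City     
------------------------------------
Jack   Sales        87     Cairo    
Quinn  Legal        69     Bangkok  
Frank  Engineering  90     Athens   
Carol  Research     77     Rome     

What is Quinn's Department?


Row 2: Quinn
Department = Legal

ANSWER: Legal


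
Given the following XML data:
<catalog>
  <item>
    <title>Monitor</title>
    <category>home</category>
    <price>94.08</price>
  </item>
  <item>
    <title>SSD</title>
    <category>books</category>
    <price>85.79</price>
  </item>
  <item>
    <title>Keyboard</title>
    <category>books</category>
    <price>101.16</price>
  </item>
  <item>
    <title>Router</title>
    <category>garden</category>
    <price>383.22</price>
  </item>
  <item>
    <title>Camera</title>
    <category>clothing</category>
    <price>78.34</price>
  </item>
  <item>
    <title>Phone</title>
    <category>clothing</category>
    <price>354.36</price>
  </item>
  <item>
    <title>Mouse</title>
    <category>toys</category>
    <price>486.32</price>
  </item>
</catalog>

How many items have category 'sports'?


Scanning <item> elements for <category>sports</category>:
Count: 0

ANSWER: 0


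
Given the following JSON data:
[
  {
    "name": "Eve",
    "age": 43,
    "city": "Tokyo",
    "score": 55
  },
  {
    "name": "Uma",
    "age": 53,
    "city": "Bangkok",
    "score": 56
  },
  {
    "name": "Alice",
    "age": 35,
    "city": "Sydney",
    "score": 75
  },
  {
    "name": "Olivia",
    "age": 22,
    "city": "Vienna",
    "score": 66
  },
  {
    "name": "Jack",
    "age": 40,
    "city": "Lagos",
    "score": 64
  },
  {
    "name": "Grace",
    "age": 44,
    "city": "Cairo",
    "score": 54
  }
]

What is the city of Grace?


Looking up record where name = Grace
Record index: 5
Field 'city' = Cairo

ANSWER: Cairo


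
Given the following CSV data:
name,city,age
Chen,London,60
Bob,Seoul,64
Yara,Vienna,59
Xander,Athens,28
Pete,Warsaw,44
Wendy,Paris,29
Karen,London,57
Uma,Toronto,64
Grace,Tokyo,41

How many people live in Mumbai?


Scanning city column for 'Mumbai':
Total matches: 0

ANSWER: 0


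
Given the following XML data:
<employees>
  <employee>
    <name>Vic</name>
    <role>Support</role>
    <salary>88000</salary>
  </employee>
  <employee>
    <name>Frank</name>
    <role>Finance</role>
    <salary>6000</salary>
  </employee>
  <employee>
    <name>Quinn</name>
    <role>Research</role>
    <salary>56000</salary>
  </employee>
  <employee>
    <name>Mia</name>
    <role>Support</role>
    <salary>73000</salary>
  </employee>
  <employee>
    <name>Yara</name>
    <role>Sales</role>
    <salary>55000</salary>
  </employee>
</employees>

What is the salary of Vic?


Searching for <employee> with <name>Vic</name>
Found at position 1
<salary>88000</salary>

ANSWER: 88000


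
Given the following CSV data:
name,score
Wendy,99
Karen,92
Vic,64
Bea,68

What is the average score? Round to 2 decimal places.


Scores: 99, 92, 64, 68
Sum = 323
Count = 4
Average = 323 / 4 = 80.75

ANSWER: 80.75


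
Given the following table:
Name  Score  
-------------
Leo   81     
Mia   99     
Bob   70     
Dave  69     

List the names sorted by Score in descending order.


Sorting by Score (descending):
  Mia: 99
  Leo: 81
  Bob: 70
  Dave: 69


ANSWER: Mia, Leo, Bob, Dave


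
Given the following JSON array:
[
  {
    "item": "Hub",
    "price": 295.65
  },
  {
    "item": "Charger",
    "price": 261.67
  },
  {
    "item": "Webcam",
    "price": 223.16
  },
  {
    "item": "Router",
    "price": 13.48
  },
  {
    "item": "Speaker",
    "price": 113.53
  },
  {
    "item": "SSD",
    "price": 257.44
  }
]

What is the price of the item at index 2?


Array index 2 -> Webcam
price = 223.16

ANSWER: 223.16


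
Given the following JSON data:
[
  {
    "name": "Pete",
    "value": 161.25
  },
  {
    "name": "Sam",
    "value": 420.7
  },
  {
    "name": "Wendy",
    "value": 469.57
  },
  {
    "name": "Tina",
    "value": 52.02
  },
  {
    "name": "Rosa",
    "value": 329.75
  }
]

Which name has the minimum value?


Comparing values:
  Pete: 161.25
  Sam: 420.7
  Wendy: 469.57
  Tina: 52.02
  Rosa: 329.75
Minimum: Tina (52.02)

ANSWER: Tina


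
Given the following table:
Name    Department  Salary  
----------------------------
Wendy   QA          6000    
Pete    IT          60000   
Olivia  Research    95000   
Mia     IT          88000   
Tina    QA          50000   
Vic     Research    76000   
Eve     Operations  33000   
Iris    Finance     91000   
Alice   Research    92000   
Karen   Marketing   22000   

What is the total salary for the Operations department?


Operations department members:
  Eve: 33000
Total = 33000 = 33000

ANSWER: 33000


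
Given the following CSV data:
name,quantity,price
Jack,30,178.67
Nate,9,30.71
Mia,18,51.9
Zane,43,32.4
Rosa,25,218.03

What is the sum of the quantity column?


Values in 'quantity' column:
  Row 1: 30
  Row 2: 9
  Row 3: 18
  Row 4: 43
  Row 5: 25
Sum = 30 + 9 + 18 + 43 + 25 = 125

ANSWER: 125


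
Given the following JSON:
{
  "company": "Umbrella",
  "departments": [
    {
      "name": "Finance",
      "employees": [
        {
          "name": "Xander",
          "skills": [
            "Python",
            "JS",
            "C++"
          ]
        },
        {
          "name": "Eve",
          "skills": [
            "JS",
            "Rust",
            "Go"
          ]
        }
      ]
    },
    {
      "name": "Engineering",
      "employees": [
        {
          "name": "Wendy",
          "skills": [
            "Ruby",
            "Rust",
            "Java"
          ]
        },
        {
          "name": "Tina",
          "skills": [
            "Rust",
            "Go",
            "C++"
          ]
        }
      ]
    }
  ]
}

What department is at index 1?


Path: departments[1].name
Value: Engineering

ANSWER: Engineering


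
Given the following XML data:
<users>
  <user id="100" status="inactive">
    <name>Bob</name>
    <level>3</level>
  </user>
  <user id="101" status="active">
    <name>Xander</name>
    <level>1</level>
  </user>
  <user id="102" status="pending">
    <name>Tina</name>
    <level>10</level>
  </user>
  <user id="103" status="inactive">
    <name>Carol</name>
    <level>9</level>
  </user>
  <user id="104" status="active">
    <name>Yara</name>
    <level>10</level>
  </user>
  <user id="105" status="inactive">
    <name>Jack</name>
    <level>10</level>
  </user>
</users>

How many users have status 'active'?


Counting users with status='active':
  Xander (id=101) -> MATCH
  Yara (id=104) -> MATCH
Count: 2

ANSWER: 2


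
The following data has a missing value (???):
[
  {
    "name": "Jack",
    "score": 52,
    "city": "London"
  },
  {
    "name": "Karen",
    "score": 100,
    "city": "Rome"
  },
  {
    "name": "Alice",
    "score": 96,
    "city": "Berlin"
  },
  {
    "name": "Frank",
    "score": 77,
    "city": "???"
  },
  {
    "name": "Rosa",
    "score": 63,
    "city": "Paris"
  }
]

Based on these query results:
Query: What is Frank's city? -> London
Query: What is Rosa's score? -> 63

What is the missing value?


The missing value is Frank's city
From query: Frank's city = London

ANSWER: London


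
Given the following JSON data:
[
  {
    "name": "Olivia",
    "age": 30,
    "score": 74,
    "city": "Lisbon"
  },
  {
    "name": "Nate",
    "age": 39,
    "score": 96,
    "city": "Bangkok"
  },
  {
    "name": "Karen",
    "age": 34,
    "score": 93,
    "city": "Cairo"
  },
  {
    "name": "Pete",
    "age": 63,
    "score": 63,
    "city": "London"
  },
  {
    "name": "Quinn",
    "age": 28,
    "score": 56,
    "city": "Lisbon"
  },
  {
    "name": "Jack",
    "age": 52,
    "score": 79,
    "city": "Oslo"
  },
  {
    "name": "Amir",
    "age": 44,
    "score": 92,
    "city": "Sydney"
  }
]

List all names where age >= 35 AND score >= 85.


Checking both conditions:
  Olivia (age=30, score=74) -> no
  Nate (age=39, score=96) -> YES
  Karen (age=34, score=93) -> no
  Pete (age=63, score=63) -> no
  Quinn (age=28, score=56) -> no
  Jack (age=52, score=79) -> no
  Amir (age=44, score=92) -> YES


ANSWER: Nate, Amir


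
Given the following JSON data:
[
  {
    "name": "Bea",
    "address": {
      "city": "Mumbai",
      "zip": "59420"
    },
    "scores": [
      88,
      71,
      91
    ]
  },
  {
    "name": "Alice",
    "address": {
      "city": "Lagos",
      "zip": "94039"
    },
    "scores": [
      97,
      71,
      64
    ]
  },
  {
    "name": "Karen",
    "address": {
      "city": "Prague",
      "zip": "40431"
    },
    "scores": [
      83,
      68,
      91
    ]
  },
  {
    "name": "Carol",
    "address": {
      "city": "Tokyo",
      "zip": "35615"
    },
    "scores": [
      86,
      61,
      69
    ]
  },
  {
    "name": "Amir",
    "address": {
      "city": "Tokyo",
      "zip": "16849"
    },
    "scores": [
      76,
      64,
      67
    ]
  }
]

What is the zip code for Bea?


Path: records[0].address.zip
Value: 59420

ANSWER: 59420


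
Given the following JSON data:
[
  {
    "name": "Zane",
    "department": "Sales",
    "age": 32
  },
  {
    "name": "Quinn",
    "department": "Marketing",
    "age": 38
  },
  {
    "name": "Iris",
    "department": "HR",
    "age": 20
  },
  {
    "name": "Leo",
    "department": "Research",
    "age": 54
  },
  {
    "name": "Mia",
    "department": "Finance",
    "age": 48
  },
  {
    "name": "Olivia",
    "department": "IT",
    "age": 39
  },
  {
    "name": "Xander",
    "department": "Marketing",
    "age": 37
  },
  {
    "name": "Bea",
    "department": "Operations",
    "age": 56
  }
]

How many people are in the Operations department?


Scanning records for department = Operations
  Record 7: Bea
Count: 1

ANSWER: 1


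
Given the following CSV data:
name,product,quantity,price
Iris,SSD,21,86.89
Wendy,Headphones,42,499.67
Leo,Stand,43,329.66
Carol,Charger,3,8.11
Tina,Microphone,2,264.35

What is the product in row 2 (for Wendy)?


Row 2: Wendy
Column 'product' = Headphones

ANSWER: Headphones


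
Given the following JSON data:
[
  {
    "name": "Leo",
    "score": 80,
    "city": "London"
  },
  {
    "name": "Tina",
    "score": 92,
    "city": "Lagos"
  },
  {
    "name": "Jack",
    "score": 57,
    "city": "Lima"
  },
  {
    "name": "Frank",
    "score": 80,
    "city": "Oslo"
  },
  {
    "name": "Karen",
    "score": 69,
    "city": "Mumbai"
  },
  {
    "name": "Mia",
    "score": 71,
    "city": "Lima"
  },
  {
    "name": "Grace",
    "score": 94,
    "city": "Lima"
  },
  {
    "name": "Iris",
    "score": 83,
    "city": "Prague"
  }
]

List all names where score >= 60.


Filtering records where score >= 60:
  Leo (score=80) -> YES
  Tina (score=92) -> YES
  Jack (score=57) -> no
  Frank (score=80) -> YES
  Karen (score=69) -> YES
  Mia (score=71) -> YES
  Grace (score=94) -> YES
  Iris (score=83) -> YES


ANSWER: Leo, Tina, Frank, Karen, Mia, Grace, Iris


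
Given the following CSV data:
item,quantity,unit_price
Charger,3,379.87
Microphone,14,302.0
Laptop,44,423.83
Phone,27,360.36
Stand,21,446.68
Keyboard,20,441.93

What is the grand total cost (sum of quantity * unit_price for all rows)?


Computing row totals:
  Charger: 3 * 379.87 = 1139.61
  Microphone: 14 * 302.0 = 4228.0
  Laptop: 44 * 423.83 = 18648.52
  Phone: 27 * 360.36 = 9729.72
  Stand: 21 * 446.68 = 9380.28
  Keyboard: 20 * 441.93 = 8838.6
Grand total = 1139.61 + 4228.0 + 18648.52 + 9729.72 + 9380.28 + 8838.6 = 51964.73

ANSWER: 51964.73


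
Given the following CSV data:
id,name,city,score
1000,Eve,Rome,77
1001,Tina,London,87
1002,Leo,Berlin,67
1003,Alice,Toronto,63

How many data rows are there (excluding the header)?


Counting rows (excluding header):
Header: id,name,city,score
Data rows: 4

ANSWER: 4


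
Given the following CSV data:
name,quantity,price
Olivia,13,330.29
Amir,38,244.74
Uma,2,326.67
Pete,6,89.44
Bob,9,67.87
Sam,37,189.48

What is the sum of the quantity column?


Values in 'quantity' column:
  Row 1: 13
  Row 2: 38
  Row 3: 2
  Row 4: 6
  Row 5: 9
  Row 6: 37
Sum = 13 + 38 + 2 + 6 + 9 + 37 = 105

ANSWER: 105


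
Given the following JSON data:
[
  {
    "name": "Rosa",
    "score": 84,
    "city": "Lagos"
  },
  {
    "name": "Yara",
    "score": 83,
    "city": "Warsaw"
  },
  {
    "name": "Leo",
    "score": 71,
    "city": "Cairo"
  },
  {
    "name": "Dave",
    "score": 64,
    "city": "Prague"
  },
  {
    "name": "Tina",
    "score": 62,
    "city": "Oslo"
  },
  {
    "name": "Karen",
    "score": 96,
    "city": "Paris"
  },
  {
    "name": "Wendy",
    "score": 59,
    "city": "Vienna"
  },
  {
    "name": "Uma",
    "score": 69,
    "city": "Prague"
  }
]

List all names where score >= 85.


Filtering records where score >= 85:
  Rosa (score=84) -> no
  Yara (score=83) -> no
  Leo (score=71) -> no
  Dave (score=64) -> no
  Tina (score=62) -> no
  Karen (score=96) -> YES
  Wendy (score=59) -> no
  Uma (score=69) -> no


ANSWER: Karen


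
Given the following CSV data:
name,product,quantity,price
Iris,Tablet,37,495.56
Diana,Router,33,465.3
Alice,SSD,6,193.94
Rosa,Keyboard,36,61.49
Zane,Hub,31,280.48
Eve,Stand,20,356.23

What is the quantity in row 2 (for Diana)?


Row 2: Diana
Column 'quantity' = 33

ANSWER: 33


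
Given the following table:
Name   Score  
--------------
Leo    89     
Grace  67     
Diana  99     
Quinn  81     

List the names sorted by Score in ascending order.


Sorting by Score (ascending):
  Grace: 67
  Quinn: 81
  Leo: 89
  Diana: 99


ANSWER: Grace, Quinn, Leo, Diana


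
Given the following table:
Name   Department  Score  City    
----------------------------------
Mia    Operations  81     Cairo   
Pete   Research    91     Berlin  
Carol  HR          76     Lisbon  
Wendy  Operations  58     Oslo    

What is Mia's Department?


Row 1: Mia
Department = Operations

ANSWER: Operations


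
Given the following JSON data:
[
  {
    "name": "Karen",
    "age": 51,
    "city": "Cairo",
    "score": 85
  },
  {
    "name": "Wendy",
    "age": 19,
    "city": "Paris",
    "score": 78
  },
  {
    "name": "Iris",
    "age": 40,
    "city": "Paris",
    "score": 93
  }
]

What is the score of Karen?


Looking up record where name = Karen
Record index: 0
Field 'score' = 85

ANSWER: 85


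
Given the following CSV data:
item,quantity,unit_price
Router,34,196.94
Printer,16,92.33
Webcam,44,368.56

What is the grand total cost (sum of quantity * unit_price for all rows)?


Computing row totals:
  Router: 34 * 196.94 = 6695.96
  Printer: 16 * 92.33 = 1477.28
  Webcam: 44 * 368.56 = 16216.64
Grand total = 6695.96 + 1477.28 + 16216.64 = 24389.88

ANSWER: 24389.88


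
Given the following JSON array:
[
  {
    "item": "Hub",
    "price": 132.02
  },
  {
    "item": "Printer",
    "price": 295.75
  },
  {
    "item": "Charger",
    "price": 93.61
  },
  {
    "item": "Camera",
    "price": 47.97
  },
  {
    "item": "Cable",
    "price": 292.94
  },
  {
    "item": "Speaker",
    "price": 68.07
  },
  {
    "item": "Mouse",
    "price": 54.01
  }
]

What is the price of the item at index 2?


Array index 2 -> Charger
price = 93.61

ANSWER: 93.61


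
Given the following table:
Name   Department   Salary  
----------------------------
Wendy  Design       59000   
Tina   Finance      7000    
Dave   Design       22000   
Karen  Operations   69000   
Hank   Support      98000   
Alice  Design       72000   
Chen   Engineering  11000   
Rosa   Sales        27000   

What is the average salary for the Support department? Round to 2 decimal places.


Support department members:
  Hank: 98000
Sum = 98000
Count = 1
Average = 98000 / 1 = 98000.00

ANSWER: 98000.00


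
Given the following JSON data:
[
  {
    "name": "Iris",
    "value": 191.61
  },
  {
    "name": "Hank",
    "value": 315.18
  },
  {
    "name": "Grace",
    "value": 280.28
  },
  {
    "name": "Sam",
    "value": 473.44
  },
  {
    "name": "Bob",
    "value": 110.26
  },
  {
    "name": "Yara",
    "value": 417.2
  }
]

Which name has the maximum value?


Comparing values:
  Iris: 191.61
  Hank: 315.18
  Grace: 280.28
  Sam: 473.44
  Bob: 110.26
  Yara: 417.2
Maximum: Sam (473.44)

ANSWER: Sam


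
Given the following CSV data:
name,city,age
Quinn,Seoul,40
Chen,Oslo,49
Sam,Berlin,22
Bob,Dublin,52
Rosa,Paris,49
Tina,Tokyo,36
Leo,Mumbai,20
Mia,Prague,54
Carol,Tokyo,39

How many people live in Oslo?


Scanning city column for 'Oslo':
  Row 2: Chen -> MATCH
Total matches: 1

ANSWER: 1


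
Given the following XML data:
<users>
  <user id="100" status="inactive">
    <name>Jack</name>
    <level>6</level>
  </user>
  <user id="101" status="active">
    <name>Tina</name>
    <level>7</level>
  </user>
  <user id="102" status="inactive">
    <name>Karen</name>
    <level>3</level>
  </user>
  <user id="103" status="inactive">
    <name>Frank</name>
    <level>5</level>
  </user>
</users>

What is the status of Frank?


Finding user with name = Frank
user id="103" status="inactive"

ANSWER: inactive


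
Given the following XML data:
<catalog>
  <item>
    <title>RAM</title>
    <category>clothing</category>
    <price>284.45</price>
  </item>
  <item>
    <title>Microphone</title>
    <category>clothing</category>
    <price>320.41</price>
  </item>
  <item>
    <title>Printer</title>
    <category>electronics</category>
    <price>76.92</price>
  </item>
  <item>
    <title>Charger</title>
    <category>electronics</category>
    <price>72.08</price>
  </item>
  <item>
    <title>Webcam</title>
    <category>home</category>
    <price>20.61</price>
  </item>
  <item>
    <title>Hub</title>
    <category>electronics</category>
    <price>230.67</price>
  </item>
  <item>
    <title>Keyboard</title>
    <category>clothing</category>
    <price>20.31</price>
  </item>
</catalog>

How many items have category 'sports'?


Scanning <item> elements for <category>sports</category>:
Count: 0

ANSWER: 0


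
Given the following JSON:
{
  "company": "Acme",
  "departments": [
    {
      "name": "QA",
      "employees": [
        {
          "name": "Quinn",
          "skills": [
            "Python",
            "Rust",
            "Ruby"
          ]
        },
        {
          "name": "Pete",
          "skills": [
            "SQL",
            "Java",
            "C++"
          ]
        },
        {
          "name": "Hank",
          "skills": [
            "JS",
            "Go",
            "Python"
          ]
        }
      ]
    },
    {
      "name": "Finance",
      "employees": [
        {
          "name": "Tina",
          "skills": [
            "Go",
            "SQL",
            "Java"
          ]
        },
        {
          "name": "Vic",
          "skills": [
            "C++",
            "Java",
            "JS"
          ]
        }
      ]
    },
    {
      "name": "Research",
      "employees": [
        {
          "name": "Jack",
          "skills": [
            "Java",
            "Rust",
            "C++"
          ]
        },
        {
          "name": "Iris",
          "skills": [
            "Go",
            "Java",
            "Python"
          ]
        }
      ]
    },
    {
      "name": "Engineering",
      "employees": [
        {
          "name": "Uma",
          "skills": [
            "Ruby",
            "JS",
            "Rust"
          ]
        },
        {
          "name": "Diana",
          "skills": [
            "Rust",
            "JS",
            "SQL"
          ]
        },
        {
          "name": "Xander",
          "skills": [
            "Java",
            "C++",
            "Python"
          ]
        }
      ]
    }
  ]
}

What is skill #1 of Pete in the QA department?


Path: departments[0].employees[1].skills[0]
Value: SQL

ANSWER: SQL


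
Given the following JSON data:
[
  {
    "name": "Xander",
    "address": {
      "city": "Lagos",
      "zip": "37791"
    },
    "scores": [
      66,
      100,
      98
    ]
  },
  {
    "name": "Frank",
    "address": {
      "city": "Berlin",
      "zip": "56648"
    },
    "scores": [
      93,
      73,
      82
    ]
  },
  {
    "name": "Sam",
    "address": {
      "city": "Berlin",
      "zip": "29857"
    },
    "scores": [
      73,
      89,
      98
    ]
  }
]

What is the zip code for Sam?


Path: records[2].address.zip
Value: 29857

ANSWER: 29857


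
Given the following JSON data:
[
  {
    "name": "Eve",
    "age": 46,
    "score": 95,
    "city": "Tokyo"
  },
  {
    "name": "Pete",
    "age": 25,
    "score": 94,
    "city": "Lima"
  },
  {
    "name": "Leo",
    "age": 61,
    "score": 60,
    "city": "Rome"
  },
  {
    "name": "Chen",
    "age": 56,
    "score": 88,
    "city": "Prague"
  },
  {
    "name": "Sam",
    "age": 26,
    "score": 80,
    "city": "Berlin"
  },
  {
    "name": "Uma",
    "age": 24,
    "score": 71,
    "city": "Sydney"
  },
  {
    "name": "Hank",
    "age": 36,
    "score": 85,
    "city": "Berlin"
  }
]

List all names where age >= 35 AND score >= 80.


Checking both conditions:
  Eve (age=46, score=95) -> YES
  Pete (age=25, score=94) -> no
  Leo (age=61, score=60) -> no
  Chen (age=56, score=88) -> YES
  Sam (age=26, score=80) -> no
  Uma (age=24, score=71) -> no
  Hank (age=36, score=85) -> YES


ANSWER: Eve, Chen, Hank


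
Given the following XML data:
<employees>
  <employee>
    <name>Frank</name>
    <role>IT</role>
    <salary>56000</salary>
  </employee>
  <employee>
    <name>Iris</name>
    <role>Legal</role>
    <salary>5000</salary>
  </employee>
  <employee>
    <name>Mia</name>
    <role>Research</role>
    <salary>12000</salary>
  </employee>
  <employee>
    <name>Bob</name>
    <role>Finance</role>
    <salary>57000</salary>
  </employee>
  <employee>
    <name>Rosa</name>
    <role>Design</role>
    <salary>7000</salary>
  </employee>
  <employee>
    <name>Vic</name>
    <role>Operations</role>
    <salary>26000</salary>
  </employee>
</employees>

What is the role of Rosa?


Searching for <employee> with <name>Rosa</name>
Found at position 5
<role>Design</role>

ANSWER: Design


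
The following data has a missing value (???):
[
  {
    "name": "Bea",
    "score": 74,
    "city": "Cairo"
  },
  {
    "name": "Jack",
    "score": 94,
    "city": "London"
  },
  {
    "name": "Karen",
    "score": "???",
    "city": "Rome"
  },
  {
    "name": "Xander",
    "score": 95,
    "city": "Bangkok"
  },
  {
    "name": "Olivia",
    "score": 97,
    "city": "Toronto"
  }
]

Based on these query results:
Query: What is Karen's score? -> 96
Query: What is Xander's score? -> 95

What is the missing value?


The missing value is Karen's score
From query: Karen's score = 96

ANSWER: 96


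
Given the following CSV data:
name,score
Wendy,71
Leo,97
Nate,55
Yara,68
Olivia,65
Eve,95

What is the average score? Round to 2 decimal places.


Scores: 71, 97, 55, 68, 65, 95
Sum = 451
Count = 6
Average = 451 / 6 = 75.17

ANSWER: 75.17


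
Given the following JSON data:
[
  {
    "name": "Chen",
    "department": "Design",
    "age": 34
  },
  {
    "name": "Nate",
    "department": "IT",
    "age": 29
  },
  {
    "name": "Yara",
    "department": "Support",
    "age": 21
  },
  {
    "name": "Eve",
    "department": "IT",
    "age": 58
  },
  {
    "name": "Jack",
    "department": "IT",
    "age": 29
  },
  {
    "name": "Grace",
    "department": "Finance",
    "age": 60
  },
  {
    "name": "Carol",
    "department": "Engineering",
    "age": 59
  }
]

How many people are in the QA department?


Scanning records for department = QA
  No matches found
Count: 0

ANSWER: 0


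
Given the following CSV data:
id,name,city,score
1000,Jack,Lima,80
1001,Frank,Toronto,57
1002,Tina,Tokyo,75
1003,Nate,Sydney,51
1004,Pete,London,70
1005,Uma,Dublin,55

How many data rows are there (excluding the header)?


Counting rows (excluding header):
Header: id,name,city,score
Data rows: 6

ANSWER: 6


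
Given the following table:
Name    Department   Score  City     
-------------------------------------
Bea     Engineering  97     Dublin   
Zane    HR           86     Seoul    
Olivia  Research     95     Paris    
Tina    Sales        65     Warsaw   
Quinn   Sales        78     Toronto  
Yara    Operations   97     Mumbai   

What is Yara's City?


Row 6: Yara
City = Mumbai

ANSWER: Mumbai


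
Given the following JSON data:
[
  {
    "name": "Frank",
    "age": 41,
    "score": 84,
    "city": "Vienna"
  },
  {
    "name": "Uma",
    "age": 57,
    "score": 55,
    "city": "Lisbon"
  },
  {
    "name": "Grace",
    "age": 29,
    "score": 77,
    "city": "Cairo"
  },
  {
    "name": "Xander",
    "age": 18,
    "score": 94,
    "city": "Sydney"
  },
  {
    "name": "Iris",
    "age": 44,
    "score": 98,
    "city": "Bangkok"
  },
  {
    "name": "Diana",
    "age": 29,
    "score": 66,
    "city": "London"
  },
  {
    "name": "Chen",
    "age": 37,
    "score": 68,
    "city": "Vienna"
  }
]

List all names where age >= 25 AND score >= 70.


Checking both conditions:
  Frank (age=41, score=84) -> YES
  Uma (age=57, score=55) -> no
  Grace (age=29, score=77) -> YES
  Xander (age=18, score=94) -> no
  Iris (age=44, score=98) -> YES
  Diana (age=29, score=66) -> no
  Chen (age=37, score=68) -> no


ANSWER: Frank, Grace, Iris


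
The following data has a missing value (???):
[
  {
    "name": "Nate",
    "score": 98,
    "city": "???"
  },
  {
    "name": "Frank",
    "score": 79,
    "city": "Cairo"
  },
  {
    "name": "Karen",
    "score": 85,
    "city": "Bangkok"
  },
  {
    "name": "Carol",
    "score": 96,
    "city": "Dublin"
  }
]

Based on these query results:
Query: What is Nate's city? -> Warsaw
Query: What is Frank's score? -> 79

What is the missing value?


The missing value is Nate's city
From query: Nate's city = Warsaw

ANSWER: Warsaw


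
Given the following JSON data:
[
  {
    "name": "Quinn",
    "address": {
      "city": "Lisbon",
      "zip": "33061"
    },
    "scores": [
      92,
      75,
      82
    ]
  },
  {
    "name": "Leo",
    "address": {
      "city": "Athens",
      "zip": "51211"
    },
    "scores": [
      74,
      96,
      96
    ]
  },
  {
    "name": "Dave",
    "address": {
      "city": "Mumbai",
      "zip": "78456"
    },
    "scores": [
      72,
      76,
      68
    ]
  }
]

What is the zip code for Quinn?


Path: records[0].address.zip
Value: 33061

ANSWER: 33061


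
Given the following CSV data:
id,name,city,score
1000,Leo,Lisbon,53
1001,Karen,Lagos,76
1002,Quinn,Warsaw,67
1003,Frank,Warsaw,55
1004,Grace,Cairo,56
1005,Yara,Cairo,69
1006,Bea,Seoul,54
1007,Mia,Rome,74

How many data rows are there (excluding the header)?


Counting rows (excluding header):
Header: id,name,city,score
Data rows: 8

ANSWER: 8


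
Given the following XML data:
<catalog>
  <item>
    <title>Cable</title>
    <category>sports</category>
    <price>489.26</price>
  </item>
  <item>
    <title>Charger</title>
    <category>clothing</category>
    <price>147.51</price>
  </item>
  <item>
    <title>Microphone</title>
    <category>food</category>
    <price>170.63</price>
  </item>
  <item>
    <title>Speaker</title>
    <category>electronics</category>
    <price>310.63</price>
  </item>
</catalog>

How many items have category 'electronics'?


Scanning <item> elements for <category>electronics</category>:
  Item 4: Speaker -> MATCH
Count: 1

ANSWER: 1


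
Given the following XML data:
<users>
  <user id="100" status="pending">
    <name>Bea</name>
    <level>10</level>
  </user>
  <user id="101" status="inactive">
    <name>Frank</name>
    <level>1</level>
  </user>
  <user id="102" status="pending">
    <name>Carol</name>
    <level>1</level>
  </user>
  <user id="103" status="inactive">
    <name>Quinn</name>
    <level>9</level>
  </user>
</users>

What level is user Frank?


Finding user: Frank
<level>1</level>

ANSWER: 1


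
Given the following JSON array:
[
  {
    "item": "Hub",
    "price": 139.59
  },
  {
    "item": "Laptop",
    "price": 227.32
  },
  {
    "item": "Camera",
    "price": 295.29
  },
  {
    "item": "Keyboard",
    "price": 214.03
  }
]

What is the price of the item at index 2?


Array index 2 -> Camera
price = 295.29

ANSWER: 295.29


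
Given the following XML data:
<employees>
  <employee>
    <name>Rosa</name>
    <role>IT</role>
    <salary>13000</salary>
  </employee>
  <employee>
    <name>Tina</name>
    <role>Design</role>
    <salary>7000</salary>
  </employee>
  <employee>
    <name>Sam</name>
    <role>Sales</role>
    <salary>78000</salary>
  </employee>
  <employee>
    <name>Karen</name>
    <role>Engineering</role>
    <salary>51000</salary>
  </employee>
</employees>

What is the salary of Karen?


Searching for <employee> with <name>Karen</name>
Found at position 4
<salary>51000</salary>

ANSWER: 51000


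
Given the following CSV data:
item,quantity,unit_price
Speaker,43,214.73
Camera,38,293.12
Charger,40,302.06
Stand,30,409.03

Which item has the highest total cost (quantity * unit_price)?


Computing row totals:
  Speaker: 9233.39
  Camera: 11138.56
  Charger: 12082.4
  Stand: 12270.9
Maximum: Stand (12270.9)

ANSWER: Stand


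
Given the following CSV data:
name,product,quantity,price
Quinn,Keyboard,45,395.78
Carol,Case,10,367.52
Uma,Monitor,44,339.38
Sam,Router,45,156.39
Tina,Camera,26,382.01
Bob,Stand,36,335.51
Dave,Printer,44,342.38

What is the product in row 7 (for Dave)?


Row 7: Dave
Column 'product' = Printer

ANSWER: Printer


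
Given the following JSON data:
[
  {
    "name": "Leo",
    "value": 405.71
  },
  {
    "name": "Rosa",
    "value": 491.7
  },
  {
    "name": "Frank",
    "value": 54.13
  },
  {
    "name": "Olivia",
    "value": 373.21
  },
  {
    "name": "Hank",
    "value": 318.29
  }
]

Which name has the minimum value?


Comparing values:
  Leo: 405.71
  Rosa: 491.7
  Frank: 54.13
  Olivia: 373.21
  Hank: 318.29
Minimum: Frank (54.13)

ANSWER: Frank


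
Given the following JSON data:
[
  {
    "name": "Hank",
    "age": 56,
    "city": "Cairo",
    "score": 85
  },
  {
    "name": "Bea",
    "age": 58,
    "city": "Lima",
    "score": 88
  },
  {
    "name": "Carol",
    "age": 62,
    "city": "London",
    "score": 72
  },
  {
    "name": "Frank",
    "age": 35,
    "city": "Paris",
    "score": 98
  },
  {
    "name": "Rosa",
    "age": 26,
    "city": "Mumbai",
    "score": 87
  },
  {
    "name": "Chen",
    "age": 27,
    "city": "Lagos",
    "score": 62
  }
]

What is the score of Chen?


Looking up record where name = Chen
Record index: 5
Field 'score' = 62

ANSWER: 62


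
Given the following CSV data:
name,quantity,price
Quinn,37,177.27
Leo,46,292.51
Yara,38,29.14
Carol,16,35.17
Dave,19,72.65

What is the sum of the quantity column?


Values in 'quantity' column:
  Row 1: 37
  Row 2: 46
  Row 3: 38
  Row 4: 16
  Row 5: 19
Sum = 37 + 46 + 38 + 16 + 19 = 156

ANSWER: 156


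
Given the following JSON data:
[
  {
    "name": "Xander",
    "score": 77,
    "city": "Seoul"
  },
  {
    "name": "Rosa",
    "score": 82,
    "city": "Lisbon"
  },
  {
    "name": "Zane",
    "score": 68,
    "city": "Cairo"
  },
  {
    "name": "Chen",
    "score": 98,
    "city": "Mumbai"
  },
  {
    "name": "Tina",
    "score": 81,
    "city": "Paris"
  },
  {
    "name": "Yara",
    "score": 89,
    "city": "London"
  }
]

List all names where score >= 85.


Filtering records where score >= 85:
  Xander (score=77) -> no
  Rosa (score=82) -> no
  Zane (score=68) -> no
  Chen (score=98) -> YES
  Tina (score=81) -> no
  Yara (score=89) -> YES


ANSWER: Chen, Yara


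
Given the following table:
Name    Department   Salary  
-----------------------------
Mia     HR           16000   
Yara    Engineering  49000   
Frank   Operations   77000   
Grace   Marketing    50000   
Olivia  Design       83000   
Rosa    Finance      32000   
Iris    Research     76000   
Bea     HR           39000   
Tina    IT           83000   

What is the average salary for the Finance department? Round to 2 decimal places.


Finance department members:
  Rosa: 32000
Sum = 32000
Count = 1
Average = 32000 / 1 = 32000.00

ANSWER: 32000.00


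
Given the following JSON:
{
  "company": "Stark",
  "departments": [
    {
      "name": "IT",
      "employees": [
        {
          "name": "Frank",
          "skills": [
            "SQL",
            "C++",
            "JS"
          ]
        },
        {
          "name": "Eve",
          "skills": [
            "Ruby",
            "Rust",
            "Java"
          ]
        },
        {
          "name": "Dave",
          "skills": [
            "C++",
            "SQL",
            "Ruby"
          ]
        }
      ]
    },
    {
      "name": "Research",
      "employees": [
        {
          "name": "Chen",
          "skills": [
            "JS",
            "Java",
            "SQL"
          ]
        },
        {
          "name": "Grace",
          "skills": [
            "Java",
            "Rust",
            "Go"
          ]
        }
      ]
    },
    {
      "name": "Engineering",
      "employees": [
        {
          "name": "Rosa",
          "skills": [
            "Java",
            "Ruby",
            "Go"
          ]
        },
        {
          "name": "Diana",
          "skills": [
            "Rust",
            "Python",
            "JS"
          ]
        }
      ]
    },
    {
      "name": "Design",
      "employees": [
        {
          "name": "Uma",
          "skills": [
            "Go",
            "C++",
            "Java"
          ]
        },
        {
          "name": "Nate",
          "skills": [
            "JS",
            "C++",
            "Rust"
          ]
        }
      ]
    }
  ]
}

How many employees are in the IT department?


Path: departments[0].employees
Count: 3

ANSWER: 3


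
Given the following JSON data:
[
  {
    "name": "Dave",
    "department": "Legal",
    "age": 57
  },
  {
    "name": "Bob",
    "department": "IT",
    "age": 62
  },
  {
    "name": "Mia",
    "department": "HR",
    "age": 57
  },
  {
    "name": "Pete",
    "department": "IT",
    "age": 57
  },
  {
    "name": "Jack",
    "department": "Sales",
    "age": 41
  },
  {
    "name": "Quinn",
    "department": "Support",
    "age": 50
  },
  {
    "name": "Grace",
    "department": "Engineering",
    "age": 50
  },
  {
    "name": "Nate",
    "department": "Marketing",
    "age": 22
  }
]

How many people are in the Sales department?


Scanning records for department = Sales
  Record 4: Jack
Count: 1

ANSWER: 1


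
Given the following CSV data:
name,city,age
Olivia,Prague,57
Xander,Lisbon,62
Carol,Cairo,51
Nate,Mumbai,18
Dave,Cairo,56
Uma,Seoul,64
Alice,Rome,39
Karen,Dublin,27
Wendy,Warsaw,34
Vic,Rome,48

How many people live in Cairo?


Scanning city column for 'Cairo':
  Row 3: Carol -> MATCH
  Row 5: Dave -> MATCH
Total matches: 2

ANSWER: 2


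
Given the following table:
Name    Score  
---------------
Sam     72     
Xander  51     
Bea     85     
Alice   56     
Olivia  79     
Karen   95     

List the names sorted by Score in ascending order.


Sorting by Score (ascending):
  Xander: 51
  Alice: 56
  Sam: 72
  Olivia: 79
  Bea: 85
  Karen: 95


ANSWER: Xander, Alice, Sam, Olivia, Bea, Karen


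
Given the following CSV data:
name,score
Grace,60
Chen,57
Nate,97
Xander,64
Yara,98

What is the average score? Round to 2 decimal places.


Scores: 60, 57, 97, 64, 98
Sum = 376
Count = 5
Average = 376 / 5 = 75.20

ANSWER: 75.20


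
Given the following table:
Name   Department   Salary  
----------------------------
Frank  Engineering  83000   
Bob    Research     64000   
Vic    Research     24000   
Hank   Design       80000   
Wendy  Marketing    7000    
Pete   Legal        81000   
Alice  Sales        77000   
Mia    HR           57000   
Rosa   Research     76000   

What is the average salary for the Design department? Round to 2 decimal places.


Design department members:
  Hank: 80000
Sum = 80000
Count = 1
Average = 80000 / 1 = 80000.00

ANSWER: 80000.00


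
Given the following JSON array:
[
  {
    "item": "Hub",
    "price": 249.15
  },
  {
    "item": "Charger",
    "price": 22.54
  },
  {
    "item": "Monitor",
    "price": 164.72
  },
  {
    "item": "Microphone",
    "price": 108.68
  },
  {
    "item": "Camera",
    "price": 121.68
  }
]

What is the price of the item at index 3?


Array index 3 -> Microphone
price = 108.68

ANSWER: 108.68


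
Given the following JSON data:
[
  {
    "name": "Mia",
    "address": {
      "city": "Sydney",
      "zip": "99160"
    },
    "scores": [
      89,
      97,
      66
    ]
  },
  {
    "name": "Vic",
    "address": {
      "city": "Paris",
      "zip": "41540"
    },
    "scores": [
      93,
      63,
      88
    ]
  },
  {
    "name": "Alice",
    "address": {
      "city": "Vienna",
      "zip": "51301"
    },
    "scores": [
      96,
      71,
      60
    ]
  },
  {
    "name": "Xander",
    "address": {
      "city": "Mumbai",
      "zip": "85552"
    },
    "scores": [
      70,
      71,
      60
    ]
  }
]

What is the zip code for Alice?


Path: records[2].address.zip
Value: 51301

ANSWER: 51301
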